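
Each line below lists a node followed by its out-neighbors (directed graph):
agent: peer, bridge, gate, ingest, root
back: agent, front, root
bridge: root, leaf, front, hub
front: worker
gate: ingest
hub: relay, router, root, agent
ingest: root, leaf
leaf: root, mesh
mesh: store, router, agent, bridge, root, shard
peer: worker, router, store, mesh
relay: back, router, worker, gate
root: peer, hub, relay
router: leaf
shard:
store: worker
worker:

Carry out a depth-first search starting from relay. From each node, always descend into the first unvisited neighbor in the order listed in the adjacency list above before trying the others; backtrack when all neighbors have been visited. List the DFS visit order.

relay, back, agent, peer, worker, router, leaf, root, hub, mesh, store, bridge, front, shard, gate, ingest

Visit relay
relay → back
back → agent
agent → peer
peer → worker
peer → router
router → leaf
leaf → root
root → hub
leaf → mesh
mesh → store
mesh → bridge
bridge → front
mesh → shard
agent → gate
gate → ingest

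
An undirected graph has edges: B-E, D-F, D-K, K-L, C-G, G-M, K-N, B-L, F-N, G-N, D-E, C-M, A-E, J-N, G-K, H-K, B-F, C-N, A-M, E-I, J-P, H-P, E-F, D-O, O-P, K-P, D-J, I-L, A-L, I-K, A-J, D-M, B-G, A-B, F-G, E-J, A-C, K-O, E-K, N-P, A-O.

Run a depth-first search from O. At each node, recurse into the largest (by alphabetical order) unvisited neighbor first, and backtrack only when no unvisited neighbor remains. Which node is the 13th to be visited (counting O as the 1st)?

Visit O
O → P
P → N
N → K
K → L
L → I
I → E
E → J
J → D
D → M
M → G
G → F
F → B
B → A
A → C
K → H

Visit order: O, P, N, K, L, I, E, J, D, M, G, F, B, A, C, H

B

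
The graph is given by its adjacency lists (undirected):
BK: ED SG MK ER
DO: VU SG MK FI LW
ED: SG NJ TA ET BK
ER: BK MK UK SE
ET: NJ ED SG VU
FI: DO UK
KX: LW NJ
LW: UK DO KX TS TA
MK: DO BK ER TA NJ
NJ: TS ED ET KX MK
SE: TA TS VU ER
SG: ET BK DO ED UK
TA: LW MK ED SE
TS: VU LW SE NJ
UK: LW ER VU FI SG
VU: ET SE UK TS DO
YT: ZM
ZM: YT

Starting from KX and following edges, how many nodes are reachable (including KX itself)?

16

BFS from KX visits: KX, LW, NJ, DO, TA, TS, UK, ED, ET, MK, FI, SG, VU, SE, ER, BK
Reachable nodes: 16 of 18 total.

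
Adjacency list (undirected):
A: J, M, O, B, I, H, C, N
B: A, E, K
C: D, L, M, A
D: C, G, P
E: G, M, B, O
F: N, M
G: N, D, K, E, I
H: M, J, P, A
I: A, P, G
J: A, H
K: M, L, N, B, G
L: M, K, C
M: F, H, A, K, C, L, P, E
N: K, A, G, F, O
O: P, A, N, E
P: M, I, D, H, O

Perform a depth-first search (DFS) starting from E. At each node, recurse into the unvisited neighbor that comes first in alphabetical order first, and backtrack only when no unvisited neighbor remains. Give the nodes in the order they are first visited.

Visit E
E → B
B → A
A → C
C → D
D → G
G → I
I → P
P → H
H → J
H → M
M → F
F → N
N → K
K → L
N → O

E, B, A, C, D, G, I, P, H, J, M, F, N, K, L, O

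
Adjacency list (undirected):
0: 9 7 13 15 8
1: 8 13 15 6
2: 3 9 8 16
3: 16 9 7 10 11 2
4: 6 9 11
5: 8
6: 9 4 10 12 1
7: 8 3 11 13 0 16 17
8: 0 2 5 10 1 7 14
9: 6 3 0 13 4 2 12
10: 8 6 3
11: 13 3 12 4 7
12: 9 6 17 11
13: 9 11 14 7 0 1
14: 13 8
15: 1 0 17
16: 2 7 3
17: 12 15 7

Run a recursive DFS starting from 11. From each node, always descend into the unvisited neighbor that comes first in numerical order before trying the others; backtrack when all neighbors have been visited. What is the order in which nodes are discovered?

11 → 3 → 2 → 8 → 0 → 7 → 13 → 1 → 6 → 4 → 9 → 12 → 17 → 15 → 10 → 14 → 16 → 5

Visit 11
11 → 3
3 → 2
2 → 8
8 → 0
0 → 7
7 → 13
13 → 1
1 → 6
6 → 4
4 → 9
9 → 12
12 → 17
17 → 15
6 → 10
13 → 14
7 → 16
8 → 5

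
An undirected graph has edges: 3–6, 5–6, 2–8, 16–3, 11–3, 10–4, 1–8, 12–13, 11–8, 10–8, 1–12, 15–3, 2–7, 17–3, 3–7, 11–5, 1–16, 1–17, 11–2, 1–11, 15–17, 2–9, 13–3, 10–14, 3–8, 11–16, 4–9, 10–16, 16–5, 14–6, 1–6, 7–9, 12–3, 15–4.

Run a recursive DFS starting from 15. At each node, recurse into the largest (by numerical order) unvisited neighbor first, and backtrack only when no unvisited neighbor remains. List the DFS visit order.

15, 17, 3, 16, 11, 8, 10, 14, 6, 5, 1, 12, 13, 4, 9, 7, 2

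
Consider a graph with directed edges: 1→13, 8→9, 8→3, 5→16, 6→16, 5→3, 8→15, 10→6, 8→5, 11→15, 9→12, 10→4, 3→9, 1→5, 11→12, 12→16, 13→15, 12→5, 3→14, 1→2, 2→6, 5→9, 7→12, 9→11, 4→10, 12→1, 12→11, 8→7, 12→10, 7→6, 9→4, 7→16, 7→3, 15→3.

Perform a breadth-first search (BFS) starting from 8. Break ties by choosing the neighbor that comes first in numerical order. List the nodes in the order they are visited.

Visit 8; enqueue 3, 5, 7, 9, 15 → queue [3, 5, 7, 9, 15]
Visit 3; enqueue 14 → queue [5, 7, 9, 15, 14]
Visit 5; enqueue 16 → queue [7, 9, 15, 14, 16]
Visit 7; enqueue 6, 12 → queue [9, 15, 14, 16, 6, 12]
Visit 9; enqueue 4, 11 → queue [15, 14, 16, 6, 12, 4, 11]
Visit 15 → queue [14, 16, 6, 12, 4, 11]
Visit 14 → queue [16, 6, 12, 4, 11]
Visit 16 → queue [6, 12, 4, 11]
Visit 6 → queue [12, 4, 11]
Visit 12; enqueue 1, 10 → queue [4, 11, 1, 10]
Visit 4 → queue [11, 1, 10]
Visit 11 → queue [1, 10]
Visit 1; enqueue 2, 13 → queue [10, 2, 13]
Visit 10 → queue [2, 13]
Visit 2 → queue [13]
Visit 13 → queue []

8 → 3 → 5 → 7 → 9 → 15 → 14 → 16 → 6 → 12 → 4 → 11 → 1 → 10 → 2 → 13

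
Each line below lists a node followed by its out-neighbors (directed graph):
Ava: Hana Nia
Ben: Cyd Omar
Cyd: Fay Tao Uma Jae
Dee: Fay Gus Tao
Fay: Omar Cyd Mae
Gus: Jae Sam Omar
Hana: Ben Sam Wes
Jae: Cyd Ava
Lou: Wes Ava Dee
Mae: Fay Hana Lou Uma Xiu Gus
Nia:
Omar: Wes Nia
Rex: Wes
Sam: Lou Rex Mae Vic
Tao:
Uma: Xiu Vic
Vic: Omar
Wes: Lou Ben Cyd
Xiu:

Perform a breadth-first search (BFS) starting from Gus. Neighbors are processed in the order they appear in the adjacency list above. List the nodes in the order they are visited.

Gus → Jae → Sam → Omar → Cyd → Ava → Lou → Rex → Mae → Vic → Wes → Nia → Fay → Tao → Uma → Hana → Dee → Xiu → Ben

Visit Gus; enqueue Jae, Sam, Omar → queue [Jae, Sam, Omar]
Visit Jae; enqueue Cyd, Ava → queue [Sam, Omar, Cyd, Ava]
Visit Sam; enqueue Lou, Rex, Mae, Vic → queue [Omar, Cyd, Ava, Lou, Rex, Mae, Vic]
Visit Omar; enqueue Wes, Nia → queue [Cyd, Ava, Lou, Rex, Mae, Vic, Wes, Nia]
Visit Cyd; enqueue Fay, Tao, Uma → queue [Ava, Lou, Rex, Mae, Vic, Wes, Nia, Fay, Tao, Uma]
Visit Ava; enqueue Hana → queue [Lou, Rex, Mae, Vic, Wes, Nia, Fay, Tao, Uma, Hana]
Visit Lou; enqueue Dee → queue [Rex, Mae, Vic, Wes, Nia, Fay, Tao, Uma, Hana, Dee]
Visit Rex → queue [Mae, Vic, Wes, Nia, Fay, Tao, Uma, Hana, Dee]
Visit Mae; enqueue Xiu → queue [Vic, Wes, Nia, Fay, Tao, Uma, Hana, Dee, Xiu]
Visit Vic → queue [Wes, Nia, Fay, Tao, Uma, Hana, Dee, Xiu]
Visit Wes; enqueue Ben → queue [Nia, Fay, Tao, Uma, Hana, Dee, Xiu, Ben]
Visit Nia → queue [Fay, Tao, Uma, Hana, Dee, Xiu, Ben]
Visit Fay → queue [Tao, Uma, Hana, Dee, Xiu, Ben]
Visit Tao → queue [Uma, Hana, Dee, Xiu, Ben]
Visit Uma → queue [Hana, Dee, Xiu, Ben]
Visit Hana → queue [Dee, Xiu, Ben]
Visit Dee → queue [Xiu, Ben]
Visit Xiu → queue [Ben]
Visit Ben → queue []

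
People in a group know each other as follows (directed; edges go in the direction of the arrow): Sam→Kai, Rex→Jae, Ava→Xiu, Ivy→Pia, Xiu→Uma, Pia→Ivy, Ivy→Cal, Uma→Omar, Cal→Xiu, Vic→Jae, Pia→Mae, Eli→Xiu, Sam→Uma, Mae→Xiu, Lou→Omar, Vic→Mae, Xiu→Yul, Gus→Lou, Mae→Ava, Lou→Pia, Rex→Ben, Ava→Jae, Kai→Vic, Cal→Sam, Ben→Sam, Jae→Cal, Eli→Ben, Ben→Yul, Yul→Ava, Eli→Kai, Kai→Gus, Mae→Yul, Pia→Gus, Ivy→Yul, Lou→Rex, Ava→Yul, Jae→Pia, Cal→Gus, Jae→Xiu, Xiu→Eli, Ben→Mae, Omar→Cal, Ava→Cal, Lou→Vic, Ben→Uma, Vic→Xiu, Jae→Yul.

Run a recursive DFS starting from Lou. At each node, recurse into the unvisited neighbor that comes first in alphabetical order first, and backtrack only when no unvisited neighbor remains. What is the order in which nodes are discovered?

Lou Omar Cal Gus Sam Kai Vic Jae Pia Ivy Yul Ava Xiu Eli Ben Mae Uma Rex

Visit Lou
Lou → Omar
Omar → Cal
Cal → Gus
Cal → Sam
Sam → Kai
Kai → Vic
Vic → Jae
Jae → Pia
Pia → Ivy
Ivy → Yul
Yul → Ava
Ava → Xiu
Xiu → Eli
Eli → Ben
Ben → Mae
Ben → Uma
Lou → Rex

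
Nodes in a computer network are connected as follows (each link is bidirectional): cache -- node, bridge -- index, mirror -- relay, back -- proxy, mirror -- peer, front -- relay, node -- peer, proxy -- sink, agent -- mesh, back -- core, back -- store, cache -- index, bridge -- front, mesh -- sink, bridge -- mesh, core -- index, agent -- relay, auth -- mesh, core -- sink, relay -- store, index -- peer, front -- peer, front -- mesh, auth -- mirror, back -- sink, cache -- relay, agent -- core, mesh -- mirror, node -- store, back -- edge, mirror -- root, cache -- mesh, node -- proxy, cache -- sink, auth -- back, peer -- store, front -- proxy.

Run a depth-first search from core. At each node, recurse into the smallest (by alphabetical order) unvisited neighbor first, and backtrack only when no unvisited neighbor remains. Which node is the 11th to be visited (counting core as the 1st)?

cache

Visit core
core → agent
agent → mesh
mesh → auth
auth → back
back → edge
back → proxy
proxy → front
front → bridge
bridge → index
index → cache
cache → node
node → peer
peer → mirror
mirror → relay
relay → store
mirror → root
cache → sink

Visit order: core, agent, mesh, auth, back, edge, proxy, front, bridge, index, cache, node, peer, mirror, relay, store, root, sink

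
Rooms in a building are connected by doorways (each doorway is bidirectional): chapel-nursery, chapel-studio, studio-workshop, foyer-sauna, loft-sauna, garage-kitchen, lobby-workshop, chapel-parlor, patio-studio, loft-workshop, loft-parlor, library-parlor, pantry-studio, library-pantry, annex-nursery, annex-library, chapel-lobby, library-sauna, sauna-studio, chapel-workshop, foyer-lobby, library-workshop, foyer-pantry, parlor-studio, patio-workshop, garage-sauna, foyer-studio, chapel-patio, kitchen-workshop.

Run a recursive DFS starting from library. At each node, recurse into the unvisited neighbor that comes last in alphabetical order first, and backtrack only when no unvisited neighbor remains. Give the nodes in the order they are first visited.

library workshop studio sauna loft parlor chapel patio nursery annex lobby foyer pantry garage kitchen

Visit library
library → workshop
workshop → studio
studio → sauna
sauna → loft
loft → parlor
parlor → chapel
chapel → patio
chapel → nursery
nursery → annex
chapel → lobby
lobby → foyer
foyer → pantry
sauna → garage
garage → kitchen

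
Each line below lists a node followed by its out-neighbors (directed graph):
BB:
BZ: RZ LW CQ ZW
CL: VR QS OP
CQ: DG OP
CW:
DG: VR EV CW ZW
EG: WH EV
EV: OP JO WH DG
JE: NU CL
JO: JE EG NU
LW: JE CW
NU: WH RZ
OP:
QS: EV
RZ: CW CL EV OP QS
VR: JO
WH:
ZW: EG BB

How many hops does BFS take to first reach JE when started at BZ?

2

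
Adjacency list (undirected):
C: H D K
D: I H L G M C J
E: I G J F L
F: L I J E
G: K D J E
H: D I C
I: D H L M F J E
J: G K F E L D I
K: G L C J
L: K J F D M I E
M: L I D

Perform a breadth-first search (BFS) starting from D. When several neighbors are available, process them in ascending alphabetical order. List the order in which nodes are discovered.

Visit D; enqueue C, G, H, I, J, L, M → queue [C, G, H, I, J, L, M]
Visit C; enqueue K → queue [G, H, I, J, L, M, K]
Visit G; enqueue E → queue [H, I, J, L, M, K, E]
Visit H → queue [I, J, L, M, K, E]
Visit I; enqueue F → queue [J, L, M, K, E, F]
Visit J → queue [L, M, K, E, F]
Visit L → queue [M, K, E, F]
Visit M → queue [K, E, F]
Visit K → queue [E, F]
Visit E → queue [F]
Visit F → queue []

D C G H I J L M K E F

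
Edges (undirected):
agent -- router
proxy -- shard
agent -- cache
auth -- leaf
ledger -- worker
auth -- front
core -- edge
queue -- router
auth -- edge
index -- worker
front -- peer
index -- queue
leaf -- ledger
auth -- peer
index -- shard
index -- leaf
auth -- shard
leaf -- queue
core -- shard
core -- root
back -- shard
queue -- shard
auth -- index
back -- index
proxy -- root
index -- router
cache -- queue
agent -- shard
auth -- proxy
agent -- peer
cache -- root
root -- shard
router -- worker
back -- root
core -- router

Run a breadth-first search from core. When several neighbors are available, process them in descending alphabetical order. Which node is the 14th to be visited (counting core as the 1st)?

leaf

Visit core; enqueue shard, router, root, edge → queue [shard, router, root, edge]
Visit shard; enqueue queue, proxy, index, back, auth, agent → queue [router, root, edge, queue, proxy, index, back, auth, agent]
Visit router; enqueue worker → queue [root, edge, queue, proxy, index, back, auth, agent, worker]
Visit root; enqueue cache → queue [edge, queue, proxy, index, back, auth, agent, worker, cache]
Visit edge → queue [queue, proxy, index, back, auth, agent, worker, cache]
Visit queue; enqueue leaf → queue [proxy, index, back, auth, agent, worker, cache, leaf]
Visit proxy → queue [index, back, auth, agent, worker, cache, leaf]
Visit index → queue [back, auth, agent, worker, cache, leaf]
Visit back → queue [auth, agent, worker, cache, leaf]
Visit auth; enqueue peer, front → queue [agent, worker, cache, leaf, peer, front]
Visit agent → queue [worker, cache, leaf, peer, front]
Visit worker; enqueue ledger → queue [cache, leaf, peer, front, ledger]
Visit cache → queue [leaf, peer, front, ledger]
Visit leaf → queue [peer, front, ledger]
Visit peer → queue [front, ledger]
Visit front → queue [ledger]
Visit ledger → queue []

Visit order: core, shard, router, root, edge, queue, proxy, index, back, auth, agent, worker, cache, leaf, peer, front, ledger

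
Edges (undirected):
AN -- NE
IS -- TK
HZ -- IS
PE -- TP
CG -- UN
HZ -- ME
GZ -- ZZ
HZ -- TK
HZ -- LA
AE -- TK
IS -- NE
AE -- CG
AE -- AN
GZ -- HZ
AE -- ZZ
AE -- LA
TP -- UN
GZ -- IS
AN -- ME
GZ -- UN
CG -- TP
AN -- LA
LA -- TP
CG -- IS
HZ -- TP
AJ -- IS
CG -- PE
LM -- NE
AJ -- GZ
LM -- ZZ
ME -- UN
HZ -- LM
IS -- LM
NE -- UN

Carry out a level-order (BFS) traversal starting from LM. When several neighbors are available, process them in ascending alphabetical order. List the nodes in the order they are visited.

Visit LM; enqueue HZ, IS, NE, ZZ → queue [HZ, IS, NE, ZZ]
Visit HZ; enqueue GZ, LA, ME, TK, TP → queue [IS, NE, ZZ, GZ, LA, ME, TK, TP]
Visit IS; enqueue AJ, CG → queue [NE, ZZ, GZ, LA, ME, TK, TP, AJ, CG]
Visit NE; enqueue AN, UN → queue [ZZ, GZ, LA, ME, TK, TP, AJ, CG, AN, UN]
Visit ZZ; enqueue AE → queue [GZ, LA, ME, TK, TP, AJ, CG, AN, UN, AE]
Visit GZ → queue [LA, ME, TK, TP, AJ, CG, AN, UN, AE]
Visit LA → queue [ME, TK, TP, AJ, CG, AN, UN, AE]
Visit ME → queue [TK, TP, AJ, CG, AN, UN, AE]
Visit TK → queue [TP, AJ, CG, AN, UN, AE]
Visit TP; enqueue PE → queue [AJ, CG, AN, UN, AE, PE]
Visit AJ → queue [CG, AN, UN, AE, PE]
Visit CG → queue [AN, UN, AE, PE]
Visit AN → queue [UN, AE, PE]
Visit UN → queue [AE, PE]
Visit AE → queue [PE]
Visit PE → queue []

LM, HZ, IS, NE, ZZ, GZ, LA, ME, TK, TP, AJ, CG, AN, UN, AE, PE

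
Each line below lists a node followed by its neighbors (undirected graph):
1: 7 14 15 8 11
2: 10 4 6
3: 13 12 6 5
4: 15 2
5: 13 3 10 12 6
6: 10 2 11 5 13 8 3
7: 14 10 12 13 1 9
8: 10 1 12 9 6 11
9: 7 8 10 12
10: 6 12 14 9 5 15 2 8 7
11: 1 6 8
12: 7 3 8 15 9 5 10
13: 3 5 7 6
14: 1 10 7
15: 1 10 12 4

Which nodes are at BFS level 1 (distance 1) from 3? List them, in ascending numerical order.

Level 0: 3
Level 1: 5, 6, 12, 13
Level 2: 2, 7, 8, 9, 10, 11, 15
Level 3: 1, 4, 14

5, 6, 12, 13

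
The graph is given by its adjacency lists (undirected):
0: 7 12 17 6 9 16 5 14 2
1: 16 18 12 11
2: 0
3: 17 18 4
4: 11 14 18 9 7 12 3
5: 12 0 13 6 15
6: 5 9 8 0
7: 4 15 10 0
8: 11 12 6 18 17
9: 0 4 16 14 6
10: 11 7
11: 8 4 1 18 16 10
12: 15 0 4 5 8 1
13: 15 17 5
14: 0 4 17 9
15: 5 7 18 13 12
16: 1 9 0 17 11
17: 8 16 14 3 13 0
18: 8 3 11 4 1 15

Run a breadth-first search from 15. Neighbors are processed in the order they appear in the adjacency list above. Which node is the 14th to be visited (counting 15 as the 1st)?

1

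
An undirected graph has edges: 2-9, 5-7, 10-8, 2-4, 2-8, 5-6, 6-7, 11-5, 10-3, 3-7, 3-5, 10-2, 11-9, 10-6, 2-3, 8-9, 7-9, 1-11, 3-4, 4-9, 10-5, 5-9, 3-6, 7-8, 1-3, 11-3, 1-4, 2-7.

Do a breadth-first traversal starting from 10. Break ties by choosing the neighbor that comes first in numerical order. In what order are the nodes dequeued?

Visit 10; enqueue 2, 3, 5, 6, 8 → queue [2, 3, 5, 6, 8]
Visit 2; enqueue 4, 7, 9 → queue [3, 5, 6, 8, 4, 7, 9]
Visit 3; enqueue 1, 11 → queue [5, 6, 8, 4, 7, 9, 1, 11]
Visit 5 → queue [6, 8, 4, 7, 9, 1, 11]
Visit 6 → queue [8, 4, 7, 9, 1, 11]
Visit 8 → queue [4, 7, 9, 1, 11]
Visit 4 → queue [7, 9, 1, 11]
Visit 7 → queue [9, 1, 11]
Visit 9 → queue [1, 11]
Visit 1 → queue [11]
Visit 11 → queue []

10 -> 2 -> 3 -> 5 -> 6 -> 8 -> 4 -> 7 -> 9 -> 1 -> 11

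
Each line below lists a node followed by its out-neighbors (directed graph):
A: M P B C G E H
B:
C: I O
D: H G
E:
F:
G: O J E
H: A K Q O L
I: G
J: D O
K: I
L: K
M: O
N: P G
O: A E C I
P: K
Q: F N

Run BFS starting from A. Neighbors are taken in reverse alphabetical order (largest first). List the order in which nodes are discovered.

A P M H G E C B K O Q L J I N F D

Visit A; enqueue P, M, H, G, E, C, B → queue [P, M, H, G, E, C, B]
Visit P; enqueue K → queue [M, H, G, E, C, B, K]
Visit M; enqueue O → queue [H, G, E, C, B, K, O]
Visit H; enqueue Q, L → queue [G, E, C, B, K, O, Q, L]
Visit G; enqueue J → queue [E, C, B, K, O, Q, L, J]
Visit E → queue [C, B, K, O, Q, L, J]
Visit C; enqueue I → queue [B, K, O, Q, L, J, I]
Visit B → queue [K, O, Q, L, J, I]
Visit K → queue [O, Q, L, J, I]
Visit O → queue [Q, L, J, I]
Visit Q; enqueue N, F → queue [L, J, I, N, F]
Visit L → queue [J, I, N, F]
Visit J; enqueue D → queue [I, N, F, D]
Visit I → queue [N, F, D]
Visit N → queue [F, D]
Visit F → queue [D]
Visit D → queue []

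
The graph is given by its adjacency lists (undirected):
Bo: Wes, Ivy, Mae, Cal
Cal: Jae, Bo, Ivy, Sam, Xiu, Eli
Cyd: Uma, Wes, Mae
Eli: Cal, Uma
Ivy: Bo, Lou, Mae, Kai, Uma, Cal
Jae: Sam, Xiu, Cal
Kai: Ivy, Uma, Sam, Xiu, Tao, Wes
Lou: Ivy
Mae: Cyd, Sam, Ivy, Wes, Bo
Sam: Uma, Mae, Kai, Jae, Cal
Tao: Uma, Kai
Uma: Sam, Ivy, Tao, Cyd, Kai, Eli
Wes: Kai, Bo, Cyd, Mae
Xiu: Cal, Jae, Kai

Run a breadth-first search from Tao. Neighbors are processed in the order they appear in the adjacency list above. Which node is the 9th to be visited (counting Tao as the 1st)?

Visit Tao; enqueue Uma, Kai → queue [Uma, Kai]
Visit Uma; enqueue Sam, Ivy, Cyd, Eli → queue [Kai, Sam, Ivy, Cyd, Eli]
Visit Kai; enqueue Xiu, Wes → queue [Sam, Ivy, Cyd, Eli, Xiu, Wes]
Visit Sam; enqueue Mae, Jae, Cal → queue [Ivy, Cyd, Eli, Xiu, Wes, Mae, Jae, Cal]
Visit Ivy; enqueue Bo, Lou → queue [Cyd, Eli, Xiu, Wes, Mae, Jae, Cal, Bo, Lou]
Visit Cyd → queue [Eli, Xiu, Wes, Mae, Jae, Cal, Bo, Lou]
Visit Eli → queue [Xiu, Wes, Mae, Jae, Cal, Bo, Lou]
Visit Xiu → queue [Wes, Mae, Jae, Cal, Bo, Lou]
Visit Wes → queue [Mae, Jae, Cal, Bo, Lou]
Visit Mae → queue [Jae, Cal, Bo, Lou]
Visit Jae → queue [Cal, Bo, Lou]
Visit Cal → queue [Bo, Lou]
Visit Bo → queue [Lou]
Visit Lou → queue []

Visit order: Tao, Uma, Kai, Sam, Ivy, Cyd, Eli, Xiu, Wes, Mae, Jae, Cal, Bo, Lou

Wes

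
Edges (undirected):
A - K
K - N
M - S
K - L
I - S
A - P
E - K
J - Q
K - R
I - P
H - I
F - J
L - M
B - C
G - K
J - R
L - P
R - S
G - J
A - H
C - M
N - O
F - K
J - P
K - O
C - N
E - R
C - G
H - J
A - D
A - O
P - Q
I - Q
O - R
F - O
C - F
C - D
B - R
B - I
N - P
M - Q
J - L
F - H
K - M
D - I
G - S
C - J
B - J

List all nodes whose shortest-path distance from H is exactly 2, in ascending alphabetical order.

B, C, D, G, K, L, O, P, Q, R, S

Level 0: H
Level 1: A, F, I, J
Level 2: B, C, D, G, K, L, O, P, Q, R, S
Level 3: E, M, N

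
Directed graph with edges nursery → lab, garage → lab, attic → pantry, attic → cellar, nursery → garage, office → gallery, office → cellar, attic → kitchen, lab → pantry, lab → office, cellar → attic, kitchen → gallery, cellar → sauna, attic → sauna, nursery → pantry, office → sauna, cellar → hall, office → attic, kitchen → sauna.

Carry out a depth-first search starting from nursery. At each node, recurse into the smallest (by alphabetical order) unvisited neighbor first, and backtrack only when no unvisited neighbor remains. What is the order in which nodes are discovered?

nursery garage lab office attic cellar hall sauna kitchen gallery pantry

Visit nursery
nursery → garage
garage → lab
lab → office
office → attic
attic → cellar
cellar → hall
cellar → sauna
attic → kitchen
kitchen → gallery
attic → pantry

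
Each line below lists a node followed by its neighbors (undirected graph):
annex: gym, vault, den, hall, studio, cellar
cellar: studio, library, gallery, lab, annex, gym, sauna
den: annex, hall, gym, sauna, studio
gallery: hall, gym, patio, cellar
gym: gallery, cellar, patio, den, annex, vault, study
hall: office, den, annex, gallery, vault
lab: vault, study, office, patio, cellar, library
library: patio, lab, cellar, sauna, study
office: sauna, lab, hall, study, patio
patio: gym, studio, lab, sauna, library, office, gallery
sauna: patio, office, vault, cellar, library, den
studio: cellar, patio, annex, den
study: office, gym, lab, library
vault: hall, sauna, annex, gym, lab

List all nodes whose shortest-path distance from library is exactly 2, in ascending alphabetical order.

annex, den, gallery, gym, office, studio, vault

Level 0: library
Level 1: cellar, lab, patio, sauna, study
Level 2: annex, den, gallery, gym, office, studio, vault
Level 3: hall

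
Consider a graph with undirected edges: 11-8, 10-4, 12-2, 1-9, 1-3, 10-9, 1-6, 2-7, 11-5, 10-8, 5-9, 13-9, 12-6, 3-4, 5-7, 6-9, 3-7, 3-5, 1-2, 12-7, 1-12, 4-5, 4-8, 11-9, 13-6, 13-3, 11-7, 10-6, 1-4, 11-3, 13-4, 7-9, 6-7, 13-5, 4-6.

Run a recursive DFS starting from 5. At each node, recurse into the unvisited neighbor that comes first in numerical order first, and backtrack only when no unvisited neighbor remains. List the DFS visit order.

Visit 5
5 → 3
3 → 1
1 → 2
2 → 7
7 → 6
6 → 4
4 → 8
8 → 10
10 → 9
9 → 11
9 → 13
6 → 12

5 -> 3 -> 1 -> 2 -> 7 -> 6 -> 4 -> 8 -> 10 -> 9 -> 11 -> 13 -> 12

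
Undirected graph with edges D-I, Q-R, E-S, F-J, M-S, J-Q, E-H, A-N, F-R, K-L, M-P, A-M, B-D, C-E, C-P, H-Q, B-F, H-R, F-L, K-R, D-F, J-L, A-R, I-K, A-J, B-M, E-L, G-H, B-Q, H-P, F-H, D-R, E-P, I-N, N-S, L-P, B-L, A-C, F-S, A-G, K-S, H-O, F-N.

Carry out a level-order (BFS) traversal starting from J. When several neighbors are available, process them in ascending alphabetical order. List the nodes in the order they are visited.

J, A, F, L, Q, C, G, M, N, R, B, D, H, S, E, K, P, I, O

Visit J; enqueue A, F, L, Q → queue [A, F, L, Q]
Visit A; enqueue C, G, M, N, R → queue [F, L, Q, C, G, M, N, R]
Visit F; enqueue B, D, H, S → queue [L, Q, C, G, M, N, R, B, D, H, S]
Visit L; enqueue E, K, P → queue [Q, C, G, M, N, R, B, D, H, S, E, K, P]
Visit Q → queue [C, G, M, N, R, B, D, H, S, E, K, P]
Visit C → queue [G, M, N, R, B, D, H, S, E, K, P]
Visit G → queue [M, N, R, B, D, H, S, E, K, P]
Visit M → queue [N, R, B, D, H, S, E, K, P]
Visit N; enqueue I → queue [R, B, D, H, S, E, K, P, I]
Visit R → queue [B, D, H, S, E, K, P, I]
Visit B → queue [D, H, S, E, K, P, I]
Visit D → queue [H, S, E, K, P, I]
Visit H; enqueue O → queue [S, E, K, P, I, O]
Visit S → queue [E, K, P, I, O]
Visit E → queue [K, P, I, O]
Visit K → queue [P, I, O]
Visit P → queue [I, O]
Visit I → queue [O]
Visit O → queue []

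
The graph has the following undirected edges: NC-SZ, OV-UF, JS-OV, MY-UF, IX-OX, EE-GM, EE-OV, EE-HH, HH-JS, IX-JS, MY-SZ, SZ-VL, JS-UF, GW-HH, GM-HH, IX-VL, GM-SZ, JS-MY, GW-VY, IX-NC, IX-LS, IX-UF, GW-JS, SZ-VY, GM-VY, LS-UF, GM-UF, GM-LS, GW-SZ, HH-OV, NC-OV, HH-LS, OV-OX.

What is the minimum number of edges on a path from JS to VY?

2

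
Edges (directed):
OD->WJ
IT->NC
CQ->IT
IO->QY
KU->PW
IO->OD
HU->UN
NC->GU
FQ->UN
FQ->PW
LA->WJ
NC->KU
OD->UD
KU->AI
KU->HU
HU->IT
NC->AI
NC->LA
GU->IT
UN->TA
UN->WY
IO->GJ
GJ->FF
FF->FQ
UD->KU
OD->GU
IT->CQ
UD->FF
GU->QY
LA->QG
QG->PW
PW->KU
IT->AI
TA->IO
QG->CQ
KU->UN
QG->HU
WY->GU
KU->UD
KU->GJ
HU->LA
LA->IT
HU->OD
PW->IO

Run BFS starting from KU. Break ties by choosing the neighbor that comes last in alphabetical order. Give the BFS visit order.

KU → UN → UD → PW → HU → GJ → AI → WY → TA → FF → IO → OD → LA → IT → GU → FQ → QY → WJ → QG → NC → CQ

Visit KU; enqueue UN, UD, PW, HU, GJ, AI → queue [UN, UD, PW, HU, GJ, AI]
Visit UN; enqueue WY, TA → queue [UD, PW, HU, GJ, AI, WY, TA]
Visit UD; enqueue FF → queue [PW, HU, GJ, AI, WY, TA, FF]
Visit PW; enqueue IO → queue [HU, GJ, AI, WY, TA, FF, IO]
Visit HU; enqueue OD, LA, IT → queue [GJ, AI, WY, TA, FF, IO, OD, LA, IT]
Visit GJ → queue [AI, WY, TA, FF, IO, OD, LA, IT]
Visit AI → queue [WY, TA, FF, IO, OD, LA, IT]
Visit WY; enqueue GU → queue [TA, FF, IO, OD, LA, IT, GU]
Visit TA → queue [FF, IO, OD, LA, IT, GU]
Visit FF; enqueue FQ → queue [IO, OD, LA, IT, GU, FQ]
Visit IO; enqueue QY → queue [OD, LA, IT, GU, FQ, QY]
Visit OD; enqueue WJ → queue [LA, IT, GU, FQ, QY, WJ]
Visit LA; enqueue QG → queue [IT, GU, FQ, QY, WJ, QG]
Visit IT; enqueue NC, CQ → queue [GU, FQ, QY, WJ, QG, NC, CQ]
Visit GU → queue [FQ, QY, WJ, QG, NC, CQ]
Visit FQ → queue [QY, WJ, QG, NC, CQ]
Visit QY → queue [WJ, QG, NC, CQ]
Visit WJ → queue [QG, NC, CQ]
Visit QG → queue [NC, CQ]
Visit NC → queue [CQ]
Visit CQ → queue []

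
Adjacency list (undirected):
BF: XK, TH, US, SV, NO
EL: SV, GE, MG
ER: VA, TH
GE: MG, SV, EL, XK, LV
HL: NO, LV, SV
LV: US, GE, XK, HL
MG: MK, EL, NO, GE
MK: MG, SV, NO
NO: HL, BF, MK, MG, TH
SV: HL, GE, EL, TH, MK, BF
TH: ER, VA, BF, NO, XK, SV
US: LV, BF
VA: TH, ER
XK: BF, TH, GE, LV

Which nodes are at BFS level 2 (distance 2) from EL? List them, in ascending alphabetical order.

Level 0: EL
Level 1: GE, MG, SV
Level 2: BF, HL, LV, MK, NO, TH, XK
Level 3: ER, US, VA

BF, HL, LV, MK, NO, TH, XK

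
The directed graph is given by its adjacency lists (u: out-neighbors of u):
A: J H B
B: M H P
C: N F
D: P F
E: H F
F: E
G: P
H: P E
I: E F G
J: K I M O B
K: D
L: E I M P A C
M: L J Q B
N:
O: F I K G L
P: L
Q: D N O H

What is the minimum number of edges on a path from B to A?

3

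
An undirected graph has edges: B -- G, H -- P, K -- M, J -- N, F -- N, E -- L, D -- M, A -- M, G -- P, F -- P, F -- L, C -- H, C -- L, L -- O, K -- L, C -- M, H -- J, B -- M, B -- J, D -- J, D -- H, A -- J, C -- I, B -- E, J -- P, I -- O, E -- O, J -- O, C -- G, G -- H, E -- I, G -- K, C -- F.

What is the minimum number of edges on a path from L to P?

2

Level 0: L
Level 1: C, E, F, K, O
Level 2: B, G, H, I, J, M, N, P
Level 3: A, D
P first appears at level 2.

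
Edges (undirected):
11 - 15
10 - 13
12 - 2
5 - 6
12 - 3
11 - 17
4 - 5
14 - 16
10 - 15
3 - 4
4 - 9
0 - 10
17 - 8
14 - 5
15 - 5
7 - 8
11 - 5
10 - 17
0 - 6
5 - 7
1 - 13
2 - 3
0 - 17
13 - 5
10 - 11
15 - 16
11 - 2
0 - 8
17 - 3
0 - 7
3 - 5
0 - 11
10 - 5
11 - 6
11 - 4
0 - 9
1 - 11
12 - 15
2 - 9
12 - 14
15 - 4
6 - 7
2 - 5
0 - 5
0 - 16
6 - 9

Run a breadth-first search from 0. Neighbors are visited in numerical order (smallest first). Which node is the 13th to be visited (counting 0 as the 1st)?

4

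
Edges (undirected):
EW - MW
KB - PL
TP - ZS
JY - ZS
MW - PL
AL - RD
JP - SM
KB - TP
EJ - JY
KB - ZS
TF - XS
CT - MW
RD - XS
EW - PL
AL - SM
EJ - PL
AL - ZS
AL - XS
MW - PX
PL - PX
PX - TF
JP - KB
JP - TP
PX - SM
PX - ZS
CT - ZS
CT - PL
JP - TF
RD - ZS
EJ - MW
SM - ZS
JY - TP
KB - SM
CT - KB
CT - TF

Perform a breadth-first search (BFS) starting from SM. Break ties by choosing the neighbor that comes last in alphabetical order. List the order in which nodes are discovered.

SM ZS PX KB JP AL TP RD JY CT TF PL MW XS EJ EW

Visit SM; enqueue ZS, PX, KB, JP, AL → queue [ZS, PX, KB, JP, AL]
Visit ZS; enqueue TP, RD, JY, CT → queue [PX, KB, JP, AL, TP, RD, JY, CT]
Visit PX; enqueue TF, PL, MW → queue [KB, JP, AL, TP, RD, JY, CT, TF, PL, MW]
Visit KB → queue [JP, AL, TP, RD, JY, CT, TF, PL, MW]
Visit JP → queue [AL, TP, RD, JY, CT, TF, PL, MW]
Visit AL; enqueue XS → queue [TP, RD, JY, CT, TF, PL, MW, XS]
Visit TP → queue [RD, JY, CT, TF, PL, MW, XS]
Visit RD → queue [JY, CT, TF, PL, MW, XS]
Visit JY; enqueue EJ → queue [CT, TF, PL, MW, XS, EJ]
Visit CT → queue [TF, PL, MW, XS, EJ]
Visit TF → queue [PL, MW, XS, EJ]
Visit PL; enqueue EW → queue [MW, XS, EJ, EW]
Visit MW → queue [XS, EJ, EW]
Visit XS → queue [EJ, EW]
Visit EJ → queue [EW]
Visit EW → queue []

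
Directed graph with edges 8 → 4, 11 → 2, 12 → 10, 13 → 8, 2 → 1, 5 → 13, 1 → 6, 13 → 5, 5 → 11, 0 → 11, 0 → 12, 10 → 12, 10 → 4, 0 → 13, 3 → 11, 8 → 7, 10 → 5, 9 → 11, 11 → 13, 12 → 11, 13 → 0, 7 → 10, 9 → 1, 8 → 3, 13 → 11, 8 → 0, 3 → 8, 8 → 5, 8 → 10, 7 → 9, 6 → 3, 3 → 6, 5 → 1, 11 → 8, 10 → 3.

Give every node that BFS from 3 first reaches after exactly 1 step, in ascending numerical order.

Level 0: 3
Level 1: 6, 8, 11
Level 2: 0, 2, 4, 5, 7, 10, 13
Level 3: 1, 9, 12

6, 8, 11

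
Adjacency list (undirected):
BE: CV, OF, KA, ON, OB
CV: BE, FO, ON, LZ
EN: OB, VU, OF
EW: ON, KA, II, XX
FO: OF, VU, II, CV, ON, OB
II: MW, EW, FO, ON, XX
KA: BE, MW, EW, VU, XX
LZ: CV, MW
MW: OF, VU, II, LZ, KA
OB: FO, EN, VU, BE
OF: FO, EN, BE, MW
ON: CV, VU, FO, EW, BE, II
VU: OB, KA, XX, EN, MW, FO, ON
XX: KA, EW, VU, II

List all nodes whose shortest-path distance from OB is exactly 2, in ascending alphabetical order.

CV, II, KA, MW, OF, ON, XX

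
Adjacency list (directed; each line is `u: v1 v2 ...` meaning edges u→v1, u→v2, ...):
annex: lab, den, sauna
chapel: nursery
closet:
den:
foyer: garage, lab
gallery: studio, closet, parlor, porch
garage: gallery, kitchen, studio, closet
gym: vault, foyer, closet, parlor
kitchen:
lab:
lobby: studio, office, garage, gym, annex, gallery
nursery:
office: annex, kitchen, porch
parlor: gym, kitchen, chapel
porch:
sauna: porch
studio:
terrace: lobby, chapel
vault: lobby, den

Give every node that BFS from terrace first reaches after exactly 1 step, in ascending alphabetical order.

Level 0: terrace
Level 1: chapel, lobby
Level 2: annex, gallery, garage, gym, nursery, office, studio
Level 3: closet, den, foyer, kitchen, lab, parlor, porch, sauna, vault

chapel, lobby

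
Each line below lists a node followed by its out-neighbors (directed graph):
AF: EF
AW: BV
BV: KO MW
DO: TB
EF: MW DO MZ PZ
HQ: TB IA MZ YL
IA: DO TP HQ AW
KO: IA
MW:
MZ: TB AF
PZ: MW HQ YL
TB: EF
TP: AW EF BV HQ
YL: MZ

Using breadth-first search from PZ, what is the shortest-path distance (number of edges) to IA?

Level 0: PZ
Level 1: HQ, MW, YL
Level 2: IA, MZ, TB
Level 3: AF, AW, DO, EF, TP
Level 4: BV
Level 5: KO
IA first appears at level 2.

2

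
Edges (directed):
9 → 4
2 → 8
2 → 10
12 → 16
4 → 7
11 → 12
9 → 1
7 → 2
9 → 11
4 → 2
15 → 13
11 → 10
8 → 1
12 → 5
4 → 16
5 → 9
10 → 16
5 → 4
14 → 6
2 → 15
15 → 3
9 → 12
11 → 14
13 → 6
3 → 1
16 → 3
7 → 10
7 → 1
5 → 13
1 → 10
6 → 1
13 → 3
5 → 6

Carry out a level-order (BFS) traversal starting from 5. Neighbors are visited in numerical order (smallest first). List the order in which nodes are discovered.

5 → 4 → 6 → 9 → 13 → 2 → 7 → 16 → 1 → 11 → 12 → 3 → 8 → 10 → 15 → 14

Visit 5; enqueue 4, 6, 9, 13 → queue [4, 6, 9, 13]
Visit 4; enqueue 2, 7, 16 → queue [6, 9, 13, 2, 7, 16]
Visit 6; enqueue 1 → queue [9, 13, 2, 7, 16, 1]
Visit 9; enqueue 11, 12 → queue [13, 2, 7, 16, 1, 11, 12]
Visit 13; enqueue 3 → queue [2, 7, 16, 1, 11, 12, 3]
Visit 2; enqueue 8, 10, 15 → queue [7, 16, 1, 11, 12, 3, 8, 10, 15]
Visit 7 → queue [16, 1, 11, 12, 3, 8, 10, 15]
Visit 16 → queue [1, 11, 12, 3, 8, 10, 15]
Visit 1 → queue [11, 12, 3, 8, 10, 15]
Visit 11; enqueue 14 → queue [12, 3, 8, 10, 15, 14]
Visit 12 → queue [3, 8, 10, 15, 14]
Visit 3 → queue [8, 10, 15, 14]
Visit 8 → queue [10, 15, 14]
Visit 10 → queue [15, 14]
Visit 15 → queue [14]
Visit 14 → queue []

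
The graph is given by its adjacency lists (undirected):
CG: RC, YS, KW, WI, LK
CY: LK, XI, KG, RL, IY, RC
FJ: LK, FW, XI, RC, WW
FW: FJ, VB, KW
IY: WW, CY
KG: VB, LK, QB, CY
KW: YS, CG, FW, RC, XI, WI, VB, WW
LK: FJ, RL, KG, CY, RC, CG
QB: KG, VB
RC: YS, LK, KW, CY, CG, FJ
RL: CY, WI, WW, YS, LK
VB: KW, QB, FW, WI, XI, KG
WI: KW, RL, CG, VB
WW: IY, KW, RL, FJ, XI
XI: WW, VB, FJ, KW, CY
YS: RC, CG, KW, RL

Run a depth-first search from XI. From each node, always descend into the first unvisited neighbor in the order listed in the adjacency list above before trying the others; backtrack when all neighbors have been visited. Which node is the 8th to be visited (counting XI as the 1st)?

VB

Visit XI
XI → WW
WW → IY
IY → CY
CY → LK
LK → FJ
FJ → FW
FW → VB
VB → KW
KW → YS
YS → RC
RC → CG
CG → WI
WI → RL
VB → QB
QB → KG

Visit order: XI, WW, IY, CY, LK, FJ, FW, VB, KW, YS, RC, CG, WI, RL, QB, KG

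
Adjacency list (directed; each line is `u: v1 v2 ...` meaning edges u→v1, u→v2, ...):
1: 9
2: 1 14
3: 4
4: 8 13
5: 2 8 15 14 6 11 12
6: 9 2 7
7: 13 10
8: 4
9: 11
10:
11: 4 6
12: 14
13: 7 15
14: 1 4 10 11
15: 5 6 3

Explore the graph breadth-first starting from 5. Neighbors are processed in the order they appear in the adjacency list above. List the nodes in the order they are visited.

Visit 5; enqueue 2, 8, 15, 14, 6, 11, 12 → queue [2, 8, 15, 14, 6, 11, 12]
Visit 2; enqueue 1 → queue [8, 15, 14, 6, 11, 12, 1]
Visit 8; enqueue 4 → queue [15, 14, 6, 11, 12, 1, 4]
Visit 15; enqueue 3 → queue [14, 6, 11, 12, 1, 4, 3]
Visit 14; enqueue 10 → queue [6, 11, 12, 1, 4, 3, 10]
Visit 6; enqueue 9, 7 → queue [11, 12, 1, 4, 3, 10, 9, 7]
Visit 11 → queue [12, 1, 4, 3, 10, 9, 7]
Visit 12 → queue [1, 4, 3, 10, 9, 7]
Visit 1 → queue [4, 3, 10, 9, 7]
Visit 4; enqueue 13 → queue [3, 10, 9, 7, 13]
Visit 3 → queue [10, 9, 7, 13]
Visit 10 → queue [9, 7, 13]
Visit 9 → queue [7, 13]
Visit 7 → queue [13]
Visit 13 → queue []

5 2 8 15 14 6 11 12 1 4 3 10 9 7 13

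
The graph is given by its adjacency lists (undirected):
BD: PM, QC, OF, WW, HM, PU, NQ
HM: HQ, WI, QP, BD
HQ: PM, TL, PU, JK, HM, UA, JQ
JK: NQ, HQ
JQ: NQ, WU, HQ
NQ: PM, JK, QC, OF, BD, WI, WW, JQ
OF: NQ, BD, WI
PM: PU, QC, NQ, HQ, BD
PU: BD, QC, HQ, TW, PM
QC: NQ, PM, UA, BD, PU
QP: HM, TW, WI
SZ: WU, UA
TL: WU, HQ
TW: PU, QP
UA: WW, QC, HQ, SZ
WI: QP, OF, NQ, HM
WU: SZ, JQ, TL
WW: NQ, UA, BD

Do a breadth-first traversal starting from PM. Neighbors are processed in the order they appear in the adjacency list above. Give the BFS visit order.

Visit PM; enqueue PU, QC, NQ, HQ, BD → queue [PU, QC, NQ, HQ, BD]
Visit PU; enqueue TW → queue [QC, NQ, HQ, BD, TW]
Visit QC; enqueue UA → queue [NQ, HQ, BD, TW, UA]
Visit NQ; enqueue JK, OF, WI, WW, JQ → queue [HQ, BD, TW, UA, JK, OF, WI, WW, JQ]
Visit HQ; enqueue TL, HM → queue [BD, TW, UA, JK, OF, WI, WW, JQ, TL, HM]
Visit BD → queue [TW, UA, JK, OF, WI, WW, JQ, TL, HM]
Visit TW; enqueue QP → queue [UA, JK, OF, WI, WW, JQ, TL, HM, QP]
Visit UA; enqueue SZ → queue [JK, OF, WI, WW, JQ, TL, HM, QP, SZ]
Visit JK → queue [OF, WI, WW, JQ, TL, HM, QP, SZ]
Visit OF → queue [WI, WW, JQ, TL, HM, QP, SZ]
Visit WI → queue [WW, JQ, TL, HM, QP, SZ]
Visit WW → queue [JQ, TL, HM, QP, SZ]
Visit JQ; enqueue WU → queue [TL, HM, QP, SZ, WU]
Visit TL → queue [HM, QP, SZ, WU]
Visit HM → queue [QP, SZ, WU]
Visit QP → queue [SZ, WU]
Visit SZ → queue [WU]
Visit WU → queue []

PM, PU, QC, NQ, HQ, BD, TW, UA, JK, OF, WI, WW, JQ, TL, HM, QP, SZ, WU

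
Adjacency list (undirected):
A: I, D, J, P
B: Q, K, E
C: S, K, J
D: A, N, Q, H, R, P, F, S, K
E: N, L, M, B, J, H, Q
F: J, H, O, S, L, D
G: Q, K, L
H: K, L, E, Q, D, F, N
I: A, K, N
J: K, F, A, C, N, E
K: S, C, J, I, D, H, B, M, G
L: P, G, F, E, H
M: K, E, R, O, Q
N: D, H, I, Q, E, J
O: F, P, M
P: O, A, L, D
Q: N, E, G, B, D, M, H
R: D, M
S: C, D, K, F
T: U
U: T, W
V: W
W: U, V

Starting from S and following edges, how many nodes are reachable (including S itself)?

19

BFS from S visits: S, C, D, K, F, J, A, N, Q, H, R, P, I, B, M, G, O, L, E
Reachable nodes: 19 of 23 total.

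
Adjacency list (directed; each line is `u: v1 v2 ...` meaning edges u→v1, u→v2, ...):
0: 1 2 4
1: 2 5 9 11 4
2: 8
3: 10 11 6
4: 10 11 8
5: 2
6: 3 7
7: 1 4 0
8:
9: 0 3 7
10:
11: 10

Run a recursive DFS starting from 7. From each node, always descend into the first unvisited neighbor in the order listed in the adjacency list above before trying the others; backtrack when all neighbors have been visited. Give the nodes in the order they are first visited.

Visit 7
7 → 1
1 → 2
2 → 8
1 → 5
1 → 9
9 → 0
0 → 4
4 → 10
4 → 11
9 → 3
3 → 6

7 1 2 8 5 9 0 4 10 11 3 6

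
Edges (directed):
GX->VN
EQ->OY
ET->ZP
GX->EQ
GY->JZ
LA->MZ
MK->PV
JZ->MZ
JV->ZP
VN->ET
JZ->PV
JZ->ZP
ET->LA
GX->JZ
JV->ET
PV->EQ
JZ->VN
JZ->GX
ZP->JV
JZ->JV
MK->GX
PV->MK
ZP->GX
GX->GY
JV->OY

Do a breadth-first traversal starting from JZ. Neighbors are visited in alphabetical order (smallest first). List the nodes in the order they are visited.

JZ, GX, JV, MZ, PV, VN, ZP, EQ, GY, ET, OY, MK, LA

Visit JZ; enqueue GX, JV, MZ, PV, VN, ZP → queue [GX, JV, MZ, PV, VN, ZP]
Visit GX; enqueue EQ, GY → queue [JV, MZ, PV, VN, ZP, EQ, GY]
Visit JV; enqueue ET, OY → queue [MZ, PV, VN, ZP, EQ, GY, ET, OY]
Visit MZ → queue [PV, VN, ZP, EQ, GY, ET, OY]
Visit PV; enqueue MK → queue [VN, ZP, EQ, GY, ET, OY, MK]
Visit VN → queue [ZP, EQ, GY, ET, OY, MK]
Visit ZP → queue [EQ, GY, ET, OY, MK]
Visit EQ → queue [GY, ET, OY, MK]
Visit GY → queue [ET, OY, MK]
Visit ET; enqueue LA → queue [OY, MK, LA]
Visit OY → queue [MK, LA]
Visit MK → queue [LA]
Visit LA → queue []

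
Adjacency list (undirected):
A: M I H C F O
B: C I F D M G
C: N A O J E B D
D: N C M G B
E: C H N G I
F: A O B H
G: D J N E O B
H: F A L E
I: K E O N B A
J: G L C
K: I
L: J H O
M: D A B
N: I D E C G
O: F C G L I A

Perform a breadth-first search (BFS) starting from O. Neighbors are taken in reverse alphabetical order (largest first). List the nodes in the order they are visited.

O → L → I → G → F → C → A → J → H → N → K → E → B → D → M

Visit O; enqueue L, I, G, F, C, A → queue [L, I, G, F, C, A]
Visit L; enqueue J, H → queue [I, G, F, C, A, J, H]
Visit I; enqueue N, K, E, B → queue [G, F, C, A, J, H, N, K, E, B]
Visit G; enqueue D → queue [F, C, A, J, H, N, K, E, B, D]
Visit F → queue [C, A, J, H, N, K, E, B, D]
Visit C → queue [A, J, H, N, K, E, B, D]
Visit A; enqueue M → queue [J, H, N, K, E, B, D, M]
Visit J → queue [H, N, K, E, B, D, M]
Visit H → queue [N, K, E, B, D, M]
Visit N → queue [K, E, B, D, M]
Visit K → queue [E, B, D, M]
Visit E → queue [B, D, M]
Visit B → queue [D, M]
Visit D → queue [M]
Visit M → queue []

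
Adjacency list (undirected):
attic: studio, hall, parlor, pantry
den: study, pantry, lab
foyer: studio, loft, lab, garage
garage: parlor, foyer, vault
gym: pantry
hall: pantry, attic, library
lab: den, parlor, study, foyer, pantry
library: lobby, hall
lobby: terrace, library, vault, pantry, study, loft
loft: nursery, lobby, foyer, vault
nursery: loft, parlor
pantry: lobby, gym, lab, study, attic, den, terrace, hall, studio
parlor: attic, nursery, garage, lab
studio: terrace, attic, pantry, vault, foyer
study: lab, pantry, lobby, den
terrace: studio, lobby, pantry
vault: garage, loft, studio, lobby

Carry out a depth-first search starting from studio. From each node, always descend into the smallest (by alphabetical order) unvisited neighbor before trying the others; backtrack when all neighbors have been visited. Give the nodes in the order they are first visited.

studio → attic → hall → library → lobby → loft → foyer → garage → parlor → lab → den → pantry → gym → study → terrace → nursery → vault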